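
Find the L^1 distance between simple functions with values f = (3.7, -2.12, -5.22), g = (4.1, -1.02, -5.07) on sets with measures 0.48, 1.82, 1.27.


Step 1: Compute differences f_i - g_i:
  3.7 - 4.1 = -0.4
  -2.12 - -1.02 = -1.1
  -5.22 - -5.07 = -0.15
Step 2: Compute |diff|^1 * measure for each set:
  |-0.4|^1 * 0.48 = 0.4 * 0.48 = 0.192
  |-1.1|^1 * 1.82 = 1.1 * 1.82 = 2.002
  |-0.15|^1 * 1.27 = 0.15 * 1.27 = 0.1905
Step 3: Sum = 2.3845
Step 4: ||f-g||_1 = (2.3845)^(1/1) = 2.3845


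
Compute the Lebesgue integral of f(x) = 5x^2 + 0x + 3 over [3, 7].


The Lebesgue integral of a Riemann-integrable function agrees with the Riemann integral.
Antiderivative F(x) = (5/3)x^3 + (0/2)x^2 + 3x
F(7) = (5/3)*7^3 + (0/2)*7^2 + 3*7
     = (5/3)*343 + (0/2)*49 + 3*7
     = 571.666667 + 0.0 + 21
     = 592.666667
F(3) = 54
Integral = F(7) - F(3) = 592.666667 - 54 = 538.666667


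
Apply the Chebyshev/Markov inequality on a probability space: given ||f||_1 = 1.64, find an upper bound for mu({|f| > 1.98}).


Chebyshev/Markov inequality: mu(|f| > eps) <= (||f||_p / eps)^p
Step 1: ||f||_1 / eps = 1.64 / 1.98 = 0.828283
Step 2: Raise to power p = 1:
  (0.828283)^1 = 0.828283
Step 3: Therefore mu(|f| > 1.98) <= 0.828283


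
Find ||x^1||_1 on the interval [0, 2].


Step 1: ||f||_1 = (integral_0^2 |x^1|^1 dx)^(1/1)
     = (integral_0^2 x^1 dx)^(1/1)
Step 2: integral_0^2 x^1 dx = [x^2/(2)] from 0 to 2 = 2^2/2
     = 4/2 = 2
Step 3: ||f||_1 = (2)^(1/1) = 2


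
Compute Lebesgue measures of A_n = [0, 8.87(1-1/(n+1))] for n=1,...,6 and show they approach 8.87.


By continuity of measure from below: if A_n increases to A, then m(A_n) -> m(A).
Here A = [0, 8.87], so m(A) = 8.87
Step 1: a_1 = 8.87*(1 - 1/2) = 4.435, m(A_1) = 4.435
Step 2: a_2 = 8.87*(1 - 1/3) = 5.9133, m(A_2) = 5.9133
Step 3: a_3 = 8.87*(1 - 1/4) = 6.6525, m(A_3) = 6.6525
Step 4: a_4 = 8.87*(1 - 1/5) = 7.096, m(A_4) = 7.096
Step 5: a_5 = 8.87*(1 - 1/6) = 7.3917, m(A_5) = 7.3917
Step 6: a_6 = 8.87*(1 - 1/7) = 7.6029, m(A_6) = 7.6029
Limit: m(A_n) -> m([0,8.87]) = 8.87


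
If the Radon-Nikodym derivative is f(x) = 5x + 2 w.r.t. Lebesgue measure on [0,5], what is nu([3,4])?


nu(A) = integral_A (dnu/dmu) dmu = integral_3^4 (5x + 2) dx
Step 1: Antiderivative F(x) = (5/2)x^2 + 2x
Step 2: F(4) = (5/2)*4^2 + 2*4 = 40 + 8 = 48
Step 3: F(3) = (5/2)*3^2 + 2*3 = 22.5 + 6 = 28.5
Step 4: nu([3,4]) = F(4) - F(3) = 48 - 28.5 = 19.5


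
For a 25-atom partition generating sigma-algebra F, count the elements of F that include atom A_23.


Each element of F is a union of some subset S of the 25 atoms.
The element contains A_23 iff A_23 is in S.
So we count subsets S of {A_1,...,A_25} with A_23 in S: choose freely among the other 24 atoms.
Count = 2^(25-1) = 2^24 = 16777216.


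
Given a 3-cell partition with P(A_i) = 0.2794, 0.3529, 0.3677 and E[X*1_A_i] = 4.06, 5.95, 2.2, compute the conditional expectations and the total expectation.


For each cell A_i: E[X|A_i] = E[X*1_A_i] / P(A_i)
Step 1: E[X|A_1] = 4.06 / 0.2794 = 14.531138
Step 2: E[X|A_2] = 5.95 / 0.3529 = 16.8603
Step 3: E[X|A_3] = 2.2 / 0.3677 = 5.983138
Verification: E[X] = sum E[X*1_A_i] = 4.06 + 5.95 + 2.2 = 12.21


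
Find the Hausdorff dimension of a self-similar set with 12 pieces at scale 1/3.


For a self-similar set with N copies scaled by 1/r:
dim_H = log(N)/log(r) = log(12)/log(3)
= 2.484907/1.098612
= 2.26186


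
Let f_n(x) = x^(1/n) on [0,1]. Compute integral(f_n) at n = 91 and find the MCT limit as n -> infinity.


At n = 91: f_91(x) = x^(1/91).
Step 1: integral(x^(1/91), 0, 1) = [x^(1/91+1) / (1/91+1)] from 0 to 1
     = 1 / (1/91 + 1) = 1 / ((91+1)/91) = 91/(91+1)
     = 91/92 = 0.98913
Step 2: As n -> infinity, f_n(x) = x^(1/n) -> 1 for x in (0,1], and f_n is increasing in n.
By MCT, lim_n integral(f_n) = integral(lim_n f_n) = integral(1, 0, 1) = 1.
Step 3: Verify convergence: 91/92 = 0.98913 -> 1


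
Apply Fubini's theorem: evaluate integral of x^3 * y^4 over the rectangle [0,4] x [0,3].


By Fubini's theorem, the double integral factors as a product of single integrals:
Step 1: integral_0^4 x^3 dx = [x^4/4] from 0 to 4
     = 4^4/4 = 64
Step 2: integral_0^3 y^4 dy = [y^5/5] from 0 to 3
     = 3^5/5 = 48.6
Step 3: Double integral = 64 * 48.6 = 3110.4


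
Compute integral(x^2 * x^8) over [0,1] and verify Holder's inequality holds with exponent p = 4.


Step 1: Exact integral of f*g = integral(x^10, 0, 1) = 1/11
     = 0.090909
Step 2: Holder bound with p=4, q=1.333333:
  ||f||_p = (integral x^8 dx)^(1/4) = (1/9)^(1/4) = 0.57735
  ||g||_q = (integral x^10.666667 dx)^(1/1.333333) = (1/11.666667)^(1/1.333333) = 0.158413
Step 3: Holder bound = ||f||_p * ||g||_q = 0.57735 * 0.158413 = 0.09146
Verification: 0.090909 <= 0.09146 (Holder holds)


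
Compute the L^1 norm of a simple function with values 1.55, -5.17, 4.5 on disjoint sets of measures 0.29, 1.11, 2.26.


Step 1: Compute |f_i|^1 for each value:
  |1.55|^1 = 1.55
  |-5.17|^1 = 5.17
  |4.5|^1 = 4.5
Step 2: Multiply by measures and sum:
  1.55 * 0.29 = 0.4495
  5.17 * 1.11 = 5.7387
  4.5 * 2.26 = 10.17
Sum = 0.4495 + 5.7387 + 10.17 = 16.3582
Step 3: Take the p-th root:
||f||_1 = (16.3582)^(1/1) = 16.3582


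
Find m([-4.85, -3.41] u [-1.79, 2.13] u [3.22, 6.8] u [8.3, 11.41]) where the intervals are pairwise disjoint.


For pairwise disjoint intervals, m(union) = sum of lengths.
= (-3.41 - -4.85) + (2.13 - -1.79) + (6.8 - 3.22) + (11.41 - 8.3)
= 1.44 + 3.92 + 3.58 + 3.11
= 12.05


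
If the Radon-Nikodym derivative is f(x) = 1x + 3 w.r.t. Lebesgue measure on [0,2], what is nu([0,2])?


nu(A) = integral_A (dnu/dmu) dmu = integral_0^2 (1x + 3) dx
Step 1: Antiderivative F(x) = (1/2)x^2 + 3x
Step 2: F(2) = (1/2)*2^2 + 3*2 = 2 + 6 = 8
Step 3: F(0) = (1/2)*0^2 + 3*0 = 0.0 + 0 = 0.0
Step 4: nu([0,2]) = F(2) - F(0) = 8 - 0.0 = 8


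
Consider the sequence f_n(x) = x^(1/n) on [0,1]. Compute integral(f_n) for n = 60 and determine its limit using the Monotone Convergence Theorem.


At n = 60: f_60(x) = x^(1/60).
Step 1: integral(x^(1/60), 0, 1) = [x^(1/60+1) / (1/60+1)] from 0 to 1
     = 1 / (1/60 + 1) = 1 / ((60+1)/60) = 60/(60+1)
     = 60/61 = 0.983607
Step 2: As n -> infinity, f_n(x) = x^(1/n) -> 1 for x in (0,1], and f_n is increasing in n.
By MCT, lim_n integral(f_n) = integral(lim_n f_n) = integral(1, 0, 1) = 1.
Step 3: Verify convergence: 60/61 = 0.983607 -> 1


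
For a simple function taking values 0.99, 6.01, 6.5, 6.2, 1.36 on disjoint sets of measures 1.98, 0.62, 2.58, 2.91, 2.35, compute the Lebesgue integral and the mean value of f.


Step 1: Integral = sum(value_i * measure_i)
= 0.99*1.98 + 6.01*0.62 + 6.5*2.58 + 6.2*2.91 + 1.36*2.35
= 1.9602 + 3.7262 + 16.77 + 18.042 + 3.196
= 43.6944
Step 2: Total measure of domain = 1.98 + 0.62 + 2.58 + 2.91 + 2.35 = 10.44
Step 3: Average value = 43.6944 / 10.44 = 4.185287


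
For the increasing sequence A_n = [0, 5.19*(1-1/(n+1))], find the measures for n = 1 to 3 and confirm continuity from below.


By continuity of measure from below: if A_n increases to A, then m(A_n) -> m(A).
Here A = [0, 5.19], so m(A) = 5.19
Step 1: a_1 = 5.19*(1 - 1/2) = 2.595, m(A_1) = 2.595
Step 2: a_2 = 5.19*(1 - 1/3) = 3.46, m(A_2) = 3.46
Step 3: a_3 = 5.19*(1 - 1/4) = 3.8925, m(A_3) = 3.8925
Limit: m(A_n) -> m([0,5.19]) = 5.19


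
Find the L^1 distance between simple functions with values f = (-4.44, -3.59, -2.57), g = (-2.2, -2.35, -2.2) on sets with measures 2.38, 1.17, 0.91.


Step 1: Compute differences f_i - g_i:
  -4.44 - -2.2 = -2.24
  -3.59 - -2.35 = -1.24
  -2.57 - -2.2 = -0.37
Step 2: Compute |diff|^1 * measure for each set:
  |-2.24|^1 * 2.38 = 2.24 * 2.38 = 5.3312
  |-1.24|^1 * 1.17 = 1.24 * 1.17 = 1.4508
  |-0.37|^1 * 0.91 = 0.37 * 0.91 = 0.3367
Step 3: Sum = 7.1187
Step 4: ||f-g||_1 = (7.1187)^(1/1) = 7.1187


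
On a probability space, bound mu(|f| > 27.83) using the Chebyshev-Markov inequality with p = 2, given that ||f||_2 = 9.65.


Chebyshev/Markov inequality: mu(|f| > eps) <= (||f||_p / eps)^p
Step 1: ||f||_2 / eps = 9.65 / 27.83 = 0.346748
Step 2: Raise to power p = 2:
  (0.346748)^2 = 0.120234
Step 3: Therefore mu(|f| > 27.83) <= 0.120234


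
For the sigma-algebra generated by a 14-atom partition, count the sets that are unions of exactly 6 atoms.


Each element of F is a union of some subset of the 14 atoms.
Elements that are unions of exactly 6 atoms correspond to 6-element subsets of the 14 atoms.
Count = C(14, 6) = 14! / (6! * 8!) = 3003.


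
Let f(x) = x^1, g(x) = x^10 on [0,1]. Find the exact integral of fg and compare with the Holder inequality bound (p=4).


Step 1: Exact integral of f*g = integral(x^11, 0, 1) = 1/12
     = 0.083333
Step 2: Holder bound with p=4, q=1.333333:
  ||f||_p = (integral x^4 dx)^(1/4) = (1/5)^(1/4) = 0.66874
  ||g||_q = (integral x^13.333333 dx)^(1/1.333333) = (1/14.333333)^(1/1.333333) = 0.13575
Step 3: Holder bound = ||f||_p * ||g||_q = 0.66874 * 0.13575 = 0.090781
Verification: 0.083333 <= 0.090781 (Holder holds)


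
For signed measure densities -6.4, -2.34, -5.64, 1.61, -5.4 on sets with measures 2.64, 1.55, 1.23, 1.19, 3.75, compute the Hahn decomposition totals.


Step 1: Compute signed measure on each set:
  Set 1: -6.4 * 2.64 = -16.896
  Set 2: -2.34 * 1.55 = -3.627
  Set 3: -5.64 * 1.23 = -6.9372
  Set 4: 1.61 * 1.19 = 1.9159
  Set 5: -5.4 * 3.75 = -20.25
Step 2: Total signed measure = (-16.896) + (-3.627) + (-6.9372) + (1.9159) + (-20.25)
     = -45.7943
Step 3: Positive part mu+(X) = sum of positive contributions = 1.9159
Step 4: Negative part mu-(X) = |sum of negative contributions| = 47.7102


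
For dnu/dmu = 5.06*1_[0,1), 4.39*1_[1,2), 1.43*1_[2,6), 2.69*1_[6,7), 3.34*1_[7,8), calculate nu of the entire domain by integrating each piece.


Integrate each piece of the Radon-Nikodym derivative:
Step 1: integral_0^1 5.06 dx = 5.06*(1-0) = 5.06*1 = 5.06
Step 2: integral_1^2 4.39 dx = 4.39*(2-1) = 4.39*1 = 4.39
Step 3: integral_2^6 1.43 dx = 1.43*(6-2) = 1.43*4 = 5.72
Step 4: integral_6^7 2.69 dx = 2.69*(7-6) = 2.69*1 = 2.69
Step 5: integral_7^8 3.34 dx = 3.34*(8-7) = 3.34*1 = 3.34
Total: 5.06 + 4.39 + 5.72 + 2.69 + 3.34 = 21.2


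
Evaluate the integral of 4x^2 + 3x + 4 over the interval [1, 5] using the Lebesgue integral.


The Lebesgue integral of a Riemann-integrable function agrees with the Riemann integral.
Antiderivative F(x) = (4/3)x^3 + (3/2)x^2 + 4x
F(5) = (4/3)*5^3 + (3/2)*5^2 + 4*5
     = (4/3)*125 + (3/2)*25 + 4*5
     = 166.666667 + 37.5 + 20
     = 224.166667
F(1) = 6.833333
Integral = F(5) - F(1) = 224.166667 - 6.833333 = 217.333333


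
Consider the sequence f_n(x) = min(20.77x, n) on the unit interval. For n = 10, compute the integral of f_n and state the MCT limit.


f(x) = 20.77x on [0,1]; f_n(x) = min(20.77x, n). At n = 10:
Step 1: f(x) reaches 10 at x = 10/20.77 = 0.481464
Step 2: integral(f_10) = integral(20.77x, 0, 0.481464) + integral(10, 0.481464, 1)
       = 20.77*0.481464^2/2 + 10*(1 - 0.481464)
       = 2.407318 + 5.185364
       = 7.592682
Step 3: As n -> infinity, f_n increases to f, so by MCT integral(f_n) -> integral(f) = 20.77/2 = 10.385.
Convergence: integral(f_10) = 7.592682 -> 10.385 as n -> infinity


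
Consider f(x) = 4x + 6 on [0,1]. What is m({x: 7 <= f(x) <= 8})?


f^(-1)([7, 8]) = {x : 7 <= 4x + 6 <= 8}
Solving: (7 - 6)/4 <= x <= (8 - 6)/4
= [0.25, 0.5]
Intersecting with [0,1]: [0.25, 0.5]
Measure = 0.5 - 0.25 = 0.25


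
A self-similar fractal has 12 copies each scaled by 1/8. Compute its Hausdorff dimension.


For a self-similar set with N copies scaled by 1/r:
dim_H = log(N)/log(r) = log(12)/log(8)
= 2.484907/2.079442
= 1.194988


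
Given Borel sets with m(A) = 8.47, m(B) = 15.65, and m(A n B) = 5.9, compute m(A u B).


By inclusion-exclusion: m(A u B) = m(A) + m(B) - m(A n B)
= 8.47 + 15.65 - 5.9
= 18.22


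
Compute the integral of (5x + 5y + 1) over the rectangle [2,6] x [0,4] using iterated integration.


By Fubini, integrate in x first, then y.
Step 1: Fix y, integrate over x in [2,6]:
  integral(5x + 5y + 1, x=2..6)
  = 5*(6^2 - 2^2)/2 + (5y + 1)*(6 - 2)
  = 80 + (5y + 1)*4
  = 80 + 20y + 4
  = 84 + 20y
Step 2: Integrate over y in [0,4]:
  integral(84 + 20y, y=0..4)
  = 84*4 + 20*(4^2 - 0^2)/2
  = 336 + 160
  = 496


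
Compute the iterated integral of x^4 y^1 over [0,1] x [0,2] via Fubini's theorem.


By Fubini's theorem, the double integral factors as a product of single integrals:
Step 1: integral_0^1 x^4 dx = [x^5/5] from 0 to 1
     = 1^5/5 = 0.2
Step 2: integral_0^2 y^1 dy = [y^2/2] from 0 to 2
     = 2^2/2 = 2
Step 3: Double integral = 0.2 * 2 = 0.4


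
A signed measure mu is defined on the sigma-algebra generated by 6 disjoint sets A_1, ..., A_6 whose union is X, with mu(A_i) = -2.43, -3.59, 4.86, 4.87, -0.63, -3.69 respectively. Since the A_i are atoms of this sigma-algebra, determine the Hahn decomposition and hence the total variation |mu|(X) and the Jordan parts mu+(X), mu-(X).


Step 1: Every measurable set is a union of atoms (the cells / points), so a Hahn decomposition is
  obtained by grouping atoms by sign: P = union of atoms with mu > 0, N = union of the remaining atoms.
  Atoms in P (indices): 3, 4;  atoms in N (indices): 1, 2, 5, 6
  Positive values: 4.86, 4.87
  Negative values: -2.43, -3.59, -0.63, -3.69
Step 2: mu+(X) = mu(P) = sum of positive atom values = 9.73
Step 3: mu-(X) = -mu(N) = sum of |negative atom values| = 10.34
Step 4: |mu|(X) = mu+(X) + mu-(X) = 9.73 + 10.34 = 20.07


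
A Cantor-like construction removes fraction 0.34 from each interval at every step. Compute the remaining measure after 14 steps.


Step 1: At each step, fraction remaining = 1 - 0.34 = 0.66
Step 2: After 14 steps, measure = (0.66)^14
Result = 0.002976


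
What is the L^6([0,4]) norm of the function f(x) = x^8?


Step 1: ||f||_6 = (integral_0^4 |x^8|^6 dx)^(1/6)
     = (integral_0^4 x^48 dx)^(1/6)
Step 2: integral_0^4 x^48 dx = [x^49/(49)] from 0 to 4 = 4^49/49
     = 316912650057057350374175801344/49 = 6.467605e+27
Step 3: ||f||_6 = (6.467605e+27)^(1/6) = 43164.221834


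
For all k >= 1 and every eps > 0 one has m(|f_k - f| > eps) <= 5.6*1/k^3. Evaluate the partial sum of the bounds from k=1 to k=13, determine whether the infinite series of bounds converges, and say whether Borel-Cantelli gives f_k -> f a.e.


Step 1: List the terms 5.6*1/k^3 for k = 1 to 13:
  k=1: 5.6
  k=2: 0.7
  k=3: 0.207407
  k=4: 0.0875
  k=5: 0.0448
  k=6: 0.025926
  k=7: 0.016327
  k=8: 0.010937
  k=9: 0.007682
  k=10: 0.0056
  k=11: 0.004207
  k=12: 0.003241
  k=13: 0.002549
Step 2: Partial sum = 5.6 + 0.7 + 0.207407 + 0.0875 + 0.0448 + 0.025926 + 0.016327 + 0.010937 + 0.007682 + 0.0056 + 0.004207 + 0.003241 + 0.002549
     = 6.716176
Step 3: The full series sum_(k>=1) 5.6*1/k^3 converges (p-series with p = 3 > 1; a constant multiple of a convergent series converges).
Step 4: Fix eps > 0. Since sum_k m(|f_k - f| > eps) < infinity, the Borel-Cantelli lemma gives
        m(limsup_k {|f_k - f| > eps}) = 0, i.e. for a.e. x, |f_k(x) - f(x)| <= eps for all large k.
        Applying this with eps = 1/j for j = 1, 2, ... and intersecting the countably many full-measure sets,
        for a.e. x we get limsup_k |f_k(x) - f(x)| <= 1/j for every j, hence f_k -> f almost everywhere.
Conclusion: series converges; Borel-Cantelli yields f_k -> f a.e.


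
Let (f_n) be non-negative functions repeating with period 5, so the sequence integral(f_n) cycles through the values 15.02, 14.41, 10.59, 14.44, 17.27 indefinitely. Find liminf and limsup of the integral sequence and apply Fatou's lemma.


The sequence (integral(f_n)) is periodic with period 5, repeating the values 15.02, 14.41, 10.59, 14.44, 17.27 indefinitely.
Step 1: For a periodic sequence, every tail (a_m, a_(m+1), ...) contains all 5 period values infinitely often.
Step 2: Hence inf of every tail = min of the period values = min(15.02, 14.41, 10.59, 14.44, 17.27) = 10.59.
        liminf_n integral(f_n) = sup over m of (inf of tail from m) = 10.59.
Step 3: Similarly sup of every tail = max of the period values = 17.27.
        limsup_n integral(f_n) = 17.27.
Step 4: Fatou's lemma: integral(liminf_n f_n) <= liminf_n integral(f_n) = 10.59.
        So the integral of the pointwise liminf is at most 10.59.


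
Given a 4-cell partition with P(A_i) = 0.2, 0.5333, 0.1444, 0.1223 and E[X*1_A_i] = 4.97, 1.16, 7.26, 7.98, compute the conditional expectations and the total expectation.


For each cell A_i: E[X|A_i] = E[X*1_A_i] / P(A_i)
Step 1: E[X|A_1] = 4.97 / 0.2 = 24.85
Step 2: E[X|A_2] = 1.16 / 0.5333 = 2.175136
Step 3: E[X|A_3] = 7.26 / 0.1444 = 50.277008
Step 4: E[X|A_4] = 7.98 / 0.1223 = 65.249387
Verification: E[X] = sum E[X*1_A_i] = 4.97 + 1.16 + 7.26 + 7.98 = 21.37


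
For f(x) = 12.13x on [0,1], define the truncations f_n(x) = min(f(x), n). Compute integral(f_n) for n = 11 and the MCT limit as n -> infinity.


f(x) = 12.13x on [0,1]; f_n(x) = min(12.13x, n). At n = 11:
Step 1: f(x) reaches 11 at x = 11/12.13 = 0.906843
Step 2: integral(f_11) = integral(12.13x, 0, 0.906843) + integral(11, 0.906843, 1)
       = 12.13*0.906843^2/2 + 11*(1 - 0.906843)
       = 4.987634 + 1.024732
       = 6.012366
Step 3: As n -> infinity, f_n increases to f, so by MCT integral(f_n) -> integral(f) = 12.13/2 = 6.065.
Convergence: integral(f_11) = 6.012366 -> 6.065 as n -> infinity


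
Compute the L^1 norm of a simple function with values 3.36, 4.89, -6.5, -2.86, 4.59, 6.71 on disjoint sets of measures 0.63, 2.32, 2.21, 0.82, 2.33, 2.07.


Step 1: Compute |f_i|^1 for each value:
  |3.36|^1 = 3.36
  |4.89|^1 = 4.89
  |-6.5|^1 = 6.5
  |-2.86|^1 = 2.86
  |4.59|^1 = 4.59
  |6.71|^1 = 6.71
Step 2: Multiply by measures and sum:
  3.36 * 0.63 = 2.1168
  4.89 * 2.32 = 11.3448
  6.5 * 2.21 = 14.365
  2.86 * 0.82 = 2.3452
  4.59 * 2.33 = 10.6947
  6.71 * 2.07 = 13.8897
Sum = 2.1168 + 11.3448 + 14.365 + 2.3452 + 10.6947 + 13.8897 = 54.7562
Step 3: Take the p-th root:
||f||_1 = (54.7562)^(1/1) = 54.7562


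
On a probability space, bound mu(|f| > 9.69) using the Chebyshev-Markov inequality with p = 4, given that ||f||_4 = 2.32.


Chebyshev/Markov inequality: mu(|f| > eps) <= (||f||_p / eps)^p
Step 1: ||f||_4 / eps = 2.32 / 9.69 = 0.239422
Step 2: Raise to power p = 4:
  (0.239422)^4 = 0.003286
Step 3: Therefore mu(|f| > 9.69) <= 0.003286


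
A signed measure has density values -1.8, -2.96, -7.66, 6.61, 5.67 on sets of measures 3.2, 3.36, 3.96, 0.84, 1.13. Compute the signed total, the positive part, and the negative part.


Step 1: Compute signed measure on each set:
  Set 1: -1.8 * 3.2 = -5.76
  Set 2: -2.96 * 3.36 = -9.9456
  Set 3: -7.66 * 3.96 = -30.3336
  Set 4: 6.61 * 0.84 = 5.5524
  Set 5: 5.67 * 1.13 = 6.4071
Step 2: Total signed measure = (-5.76) + (-9.9456) + (-30.3336) + (5.5524) + (6.4071)
     = -34.0797
Step 3: Positive part mu+(X) = sum of positive contributions = 11.9595
Step 4: Negative part mu-(X) = |sum of negative contributions| = 46.0392


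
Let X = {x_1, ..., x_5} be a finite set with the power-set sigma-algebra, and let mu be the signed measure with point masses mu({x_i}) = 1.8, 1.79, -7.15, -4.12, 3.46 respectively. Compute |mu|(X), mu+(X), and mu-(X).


Step 1: Every measurable set is a union of atoms (the cells / points), so a Hahn decomposition is
  obtained by grouping atoms by sign: P = union of atoms with mu > 0, N = union of the remaining atoms.
  Atoms in P (indices): 1, 2, 5;  atoms in N (indices): 3, 4
  Positive values: 1.8, 1.79, 3.46
  Negative values: -7.15, -4.12
Step 2: mu+(X) = mu(P) = sum of positive atom values = 7.05
Step 3: mu-(X) = -mu(N) = sum of |negative atom values| = 11.27
Step 4: |mu|(X) = mu+(X) + mu-(X) = 7.05 + 11.27 = 18.32


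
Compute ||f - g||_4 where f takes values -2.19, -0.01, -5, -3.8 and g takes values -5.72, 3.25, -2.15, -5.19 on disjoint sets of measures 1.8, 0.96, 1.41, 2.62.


Step 1: Compute differences f_i - g_i:
  -2.19 - -5.72 = 3.53
  -0.01 - 3.25 = -3.26
  -5 - -2.15 = -2.85
  -3.8 - -5.19 = 1.39
Step 2: Compute |diff|^4 * measure for each set:
  |3.53|^4 * 1.8 = 155.274029 * 1.8 = 279.493252
  |-3.26|^4 * 0.96 = 112.945882 * 0.96 = 108.428046
  |-2.85|^4 * 1.41 = 65.975006 * 1.41 = 93.024759
  |1.39|^4 * 2.62 = 3.73301 * 2.62 = 9.780487
Step 3: Sum = 490.726544
Step 4: ||f-g||_4 = (490.726544)^(1/4) = 4.706628


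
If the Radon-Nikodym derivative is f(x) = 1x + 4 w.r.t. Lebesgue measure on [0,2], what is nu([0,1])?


nu(A) = integral_A (dnu/dmu) dmu = integral_0^1 (1x + 4) dx
Step 1: Antiderivative F(x) = (1/2)x^2 + 4x
Step 2: F(1) = (1/2)*1^2 + 4*1 = 0.5 + 4 = 4.5
Step 3: F(0) = (1/2)*0^2 + 4*0 = 0.0 + 0 = 0.0
Step 4: nu([0,1]) = F(1) - F(0) = 4.5 - 0.0 = 4.5


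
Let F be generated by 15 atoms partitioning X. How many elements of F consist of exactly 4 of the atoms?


Each element of F is a union of some subset of the 15 atoms.
Elements that are unions of exactly 4 atoms correspond to 4-element subsets of the 15 atoms.
Count = C(15, 4) = 15! / (4! * 11!) = 1365.


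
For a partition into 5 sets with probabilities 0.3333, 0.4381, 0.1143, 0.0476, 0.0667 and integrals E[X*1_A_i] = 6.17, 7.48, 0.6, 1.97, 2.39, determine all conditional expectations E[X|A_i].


For each cell A_i: E[X|A_i] = E[X*1_A_i] / P(A_i)
Step 1: E[X|A_1] = 6.17 / 0.3333 = 18.511851
Step 2: E[X|A_2] = 7.48 / 0.4381 = 17.073727
Step 3: E[X|A_3] = 0.6 / 0.1143 = 5.249344
Step 4: E[X|A_4] = 1.97 / 0.0476 = 41.386555
Step 5: E[X|A_5] = 2.39 / 0.0667 = 35.832084
Verification: E[X] = sum E[X*1_A_i] = 6.17 + 7.48 + 0.6 + 1.97 + 2.39 = 18.61


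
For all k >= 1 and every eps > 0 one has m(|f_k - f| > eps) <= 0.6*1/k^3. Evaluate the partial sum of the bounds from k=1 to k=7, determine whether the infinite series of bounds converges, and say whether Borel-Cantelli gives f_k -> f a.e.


Step 1: List the terms 0.6*1/k^3 for k = 1 to 7:
  k=1: 0.6
  k=2: 0.075
  k=3: 0.022222
  k=4: 0.009375
  k=5: 0.0048
  k=6: 0.002778
  k=7: 0.001749
Step 2: Partial sum = 0.6 + 0.075 + 0.022222 + 0.009375 + 0.0048 + 0.002778 + 0.001749
     = 0.715924
Step 3: The full series sum_(k>=1) 0.6*1/k^3 converges (p-series with p = 3 > 1; a constant multiple of a convergent series converges).
Step 4: Fix eps > 0. Since sum_k m(|f_k - f| > eps) < infinity, the Borel-Cantelli lemma gives
        m(limsup_k {|f_k - f| > eps}) = 0, i.e. for a.e. x, |f_k(x) - f(x)| <= eps for all large k.
        Applying this with eps = 1/j for j = 1, 2, ... and intersecting the countably many full-measure sets,
        for a.e. x we get limsup_k |f_k(x) - f(x)| <= 1/j for every j, hence f_k -> f almost everywhere.
Conclusion: series converges; Borel-Cantelli yields f_k -> f a.e.


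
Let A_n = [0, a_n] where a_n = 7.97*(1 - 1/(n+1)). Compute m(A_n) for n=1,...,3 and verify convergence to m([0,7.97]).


By continuity of measure from below: if A_n increases to A, then m(A_n) -> m(A).
Here A = [0, 7.97], so m(A) = 7.97
Step 1: a_1 = 7.97*(1 - 1/2) = 3.985, m(A_1) = 3.985
Step 2: a_2 = 7.97*(1 - 1/3) = 5.3133, m(A_2) = 5.3133
Step 3: a_3 = 7.97*(1 - 1/4) = 5.9775, m(A_3) = 5.9775
Limit: m(A_n) -> m([0,7.97]) = 7.97


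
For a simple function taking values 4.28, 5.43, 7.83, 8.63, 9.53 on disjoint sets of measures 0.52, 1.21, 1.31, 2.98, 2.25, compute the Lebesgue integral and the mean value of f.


Step 1: Integral = sum(value_i * measure_i)
= 4.28*0.52 + 5.43*1.21 + 7.83*1.31 + 8.63*2.98 + 9.53*2.25
= 2.2256 + 6.5703 + 10.2573 + 25.7174 + 21.4425
= 66.2131
Step 2: Total measure of domain = 0.52 + 1.21 + 1.31 + 2.98 + 2.25 = 8.27
Step 3: Average value = 66.2131 / 8.27 = 8.006421


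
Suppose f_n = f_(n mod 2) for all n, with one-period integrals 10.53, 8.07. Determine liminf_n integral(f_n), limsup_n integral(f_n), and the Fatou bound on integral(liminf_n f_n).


The sequence (integral(f_n)) is periodic with period 2, repeating the values 10.53, 8.07 indefinitely.
Step 1: For a periodic sequence, every tail (a_m, a_(m+1), ...) contains all 2 period values infinitely often.
Step 2: Hence inf of every tail = min of the period values = min(10.53, 8.07) = 8.07.
        liminf_n integral(f_n) = sup over m of (inf of tail from m) = 8.07.
Step 3: Similarly sup of every tail = max of the period values = 10.53.
        limsup_n integral(f_n) = 10.53.
Step 4: Fatou's lemma: integral(liminf_n f_n) <= liminf_n integral(f_n) = 8.07.
        So the integral of the pointwise liminf is at most 8.07.


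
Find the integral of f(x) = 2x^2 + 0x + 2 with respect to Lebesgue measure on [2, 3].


The Lebesgue integral of a Riemann-integrable function agrees with the Riemann integral.
Antiderivative F(x) = (2/3)x^3 + (0/2)x^2 + 2x
F(3) = (2/3)*3^3 + (0/2)*3^2 + 2*3
     = (2/3)*27 + (0/2)*9 + 2*3
     = 18 + 0.0 + 6
     = 24
F(2) = 9.333333
Integral = F(3) - F(2) = 24 - 9.333333 = 14.666667


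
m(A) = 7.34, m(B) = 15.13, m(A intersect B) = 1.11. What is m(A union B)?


By inclusion-exclusion: m(A u B) = m(A) + m(B) - m(A n B)
= 7.34 + 15.13 - 1.11
= 21.36


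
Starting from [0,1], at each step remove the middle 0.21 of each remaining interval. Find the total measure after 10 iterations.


Step 1: At each step, fraction remaining = 1 - 0.21 = 0.79
Step 2: After 10 steps, measure = (0.79)^10
Result = 0.094683


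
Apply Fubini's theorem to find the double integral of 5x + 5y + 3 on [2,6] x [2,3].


By Fubini, integrate in x first, then y.
Step 1: Fix y, integrate over x in [2,6]:
  integral(5x + 5y + 3, x=2..6)
  = 5*(6^2 - 2^2)/2 + (5y + 3)*(6 - 2)
  = 80 + (5y + 3)*4
  = 80 + 20y + 12
  = 92 + 20y
Step 2: Integrate over y in [2,3]:
  integral(92 + 20y, y=2..3)
  = 92*1 + 20*(3^2 - 2^2)/2
  = 92 + 50
  = 142


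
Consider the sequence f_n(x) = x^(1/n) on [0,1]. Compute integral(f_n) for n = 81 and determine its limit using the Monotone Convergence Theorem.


At n = 81: f_81(x) = x^(1/81).
Step 1: integral(x^(1/81), 0, 1) = [x^(1/81+1) / (1/81+1)] from 0 to 1
     = 1 / (1/81 + 1) = 1 / ((81+1)/81) = 81/(81+1)
     = 81/82 = 0.987805
Step 2: As n -> infinity, f_n(x) = x^(1/n) -> 1 for x in (0,1], and f_n is increasing in n.
By MCT, lim_n integral(f_n) = integral(lim_n f_n) = integral(1, 0, 1) = 1.
Step 3: Verify convergence: 81/82 = 0.987805 -> 1


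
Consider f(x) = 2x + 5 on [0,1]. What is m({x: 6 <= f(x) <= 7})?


f^(-1)([6, 7]) = {x : 6 <= 2x + 5 <= 7}
Solving: (6 - 5)/2 <= x <= (7 - 5)/2
= [0.5, 1]
Intersecting with [0,1]: [0.5, 1]
Measure = 1 - 0.5 = 0.5


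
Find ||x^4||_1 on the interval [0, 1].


Step 1: ||f||_1 = (integral_0^1 |x^4|^1 dx)^(1/1)
     = (integral_0^1 x^4 dx)^(1/1)
Step 2: integral_0^1 x^4 dx = [x^5/(5)] from 0 to 1 = 1^5/5
     = 1/5 = 0.2
Step 3: ||f||_1 = (0.2)^(1/1) = 0.2


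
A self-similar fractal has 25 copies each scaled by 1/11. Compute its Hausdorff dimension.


For a self-similar set with N copies scaled by 1/r:
dim_H = log(N)/log(r) = log(25)/log(11)
= 3.218876/2.397895
= 1.342375


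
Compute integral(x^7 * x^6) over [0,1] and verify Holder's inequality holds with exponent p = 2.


Step 1: Exact integral of f*g = integral(x^13, 0, 1) = 1/14
     = 0.071429
Step 2: Holder bound with p=2, q=2:
  ||f||_p = (integral x^14 dx)^(1/2) = (1/15)^(1/2) = 0.258199
  ||g||_q = (integral x^12 dx)^(1/2) = (1/13)^(1/2) = 0.27735
Step 3: Holder bound = ||f||_p * ||g||_q = 0.258199 * 0.27735 = 0.071611
Verification: 0.071429 <= 0.071611 (Holder holds)


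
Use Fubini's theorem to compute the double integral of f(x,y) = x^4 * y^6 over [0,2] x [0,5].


By Fubini's theorem, the double integral factors as a product of single integrals:
Step 1: integral_0^2 x^4 dx = [x^5/5] from 0 to 2
     = 2^5/5 = 6.4
Step 2: integral_0^5 y^6 dy = [y^7/7] from 0 to 5
     = 5^7/7 = 11160.714286
Step 3: Double integral = 6.4 * 11160.714286 = 71428.571429


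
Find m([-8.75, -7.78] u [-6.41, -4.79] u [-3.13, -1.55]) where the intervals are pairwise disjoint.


For pairwise disjoint intervals, m(union) = sum of lengths.
= (-7.78 - -8.75) + (-4.79 - -6.41) + (-1.55 - -3.13)
= 0.97 + 1.62 + 1.58
= 4.17


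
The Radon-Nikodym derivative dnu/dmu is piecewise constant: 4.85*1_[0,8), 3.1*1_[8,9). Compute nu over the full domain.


Integrate each piece of the Radon-Nikodym derivative:
Step 1: integral_0^8 4.85 dx = 4.85*(8-0) = 4.85*8 = 38.8
Step 2: integral_8^9 3.1 dx = 3.1*(9-8) = 3.1*1 = 3.1
Total: 38.8 + 3.1 = 41.9


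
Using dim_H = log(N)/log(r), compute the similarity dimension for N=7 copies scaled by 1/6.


For a self-similar set with N copies scaled by 1/r:
dim_H = log(N)/log(r) = log(7)/log(6)
= 1.94591/1.791759
= 1.086033


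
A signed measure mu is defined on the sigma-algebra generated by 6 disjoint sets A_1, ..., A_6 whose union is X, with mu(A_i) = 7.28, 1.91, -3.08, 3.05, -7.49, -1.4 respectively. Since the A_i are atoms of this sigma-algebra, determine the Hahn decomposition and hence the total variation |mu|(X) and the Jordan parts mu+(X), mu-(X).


Step 1: Every measurable set is a union of atoms (the cells / points), so a Hahn decomposition is
  obtained by grouping atoms by sign: P = union of atoms with mu > 0, N = union of the remaining atoms.
  Atoms in P (indices): 1, 2, 4;  atoms in N (indices): 3, 5, 6
  Positive values: 7.28, 1.91, 3.05
  Negative values: -3.08, -7.49, -1.4
Step 2: mu+(X) = mu(P) = sum of positive atom values = 12.24
Step 3: mu-(X) = -mu(N) = sum of |negative atom values| = 11.97
Step 4: |mu|(X) = mu+(X) + mu-(X) = 12.24 + 11.97 = 24.21


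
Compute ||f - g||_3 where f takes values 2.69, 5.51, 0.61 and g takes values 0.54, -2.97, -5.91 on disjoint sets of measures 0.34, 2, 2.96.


Step 1: Compute differences f_i - g_i:
  2.69 - 0.54 = 2.15
  5.51 - -2.97 = 8.48
  0.61 - -5.91 = 6.52
Step 2: Compute |diff|^3 * measure for each set:
  |2.15|^3 * 0.34 = 9.938375 * 0.34 = 3.379047
  |8.48|^3 * 2 = 609.800192 * 2 = 1219.600384
  |6.52|^3 * 2.96 = 277.167808 * 2.96 = 820.416712
Step 3: Sum = 2043.396143
Step 4: ||f-g||_3 = (2043.396143)^(1/3) = 12.689685


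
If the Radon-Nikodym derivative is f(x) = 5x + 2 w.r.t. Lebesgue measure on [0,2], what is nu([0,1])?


nu(A) = integral_A (dnu/dmu) dmu = integral_0^1 (5x + 2) dx
Step 1: Antiderivative F(x) = (5/2)x^2 + 2x
Step 2: F(1) = (5/2)*1^2 + 2*1 = 2.5 + 2 = 4.5
Step 3: F(0) = (5/2)*0^2 + 2*0 = 0.0 + 0 = 0.0
Step 4: nu([0,1]) = F(1) - F(0) = 4.5 - 0.0 = 4.5


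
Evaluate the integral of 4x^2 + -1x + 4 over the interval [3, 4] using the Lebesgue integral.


The Lebesgue integral of a Riemann-integrable function agrees with the Riemann integral.
Antiderivative F(x) = (4/3)x^3 + (-1/2)x^2 + 4x
F(4) = (4/3)*4^3 + (-1/2)*4^2 + 4*4
     = (4/3)*64 + (-1/2)*16 + 4*4
     = 85.333333 + -8 + 16
     = 93.333333
F(3) = 43.5
Integral = F(4) - F(3) = 93.333333 - 43.5 = 49.833333


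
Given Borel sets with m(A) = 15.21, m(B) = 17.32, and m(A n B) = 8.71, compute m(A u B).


By inclusion-exclusion: m(A u B) = m(A) + m(B) - m(A n B)
= 15.21 + 17.32 - 8.71
= 23.82


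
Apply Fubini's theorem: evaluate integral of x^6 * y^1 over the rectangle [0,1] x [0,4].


By Fubini's theorem, the double integral factors as a product of single integrals:
Step 1: integral_0^1 x^6 dx = [x^7/7] from 0 to 1
     = 1^7/7 = 0.142857
Step 2: integral_0^4 y^1 dy = [y^2/2] from 0 to 4
     = 4^2/2 = 8
Step 3: Double integral = 0.142857 * 8 = 1.142857


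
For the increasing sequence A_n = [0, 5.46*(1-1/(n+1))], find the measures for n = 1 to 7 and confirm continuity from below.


By continuity of measure from below: if A_n increases to A, then m(A_n) -> m(A).
Here A = [0, 5.46], so m(A) = 5.46
Step 1: a_1 = 5.46*(1 - 1/2) = 2.73, m(A_1) = 2.73
Step 2: a_2 = 5.46*(1 - 1/3) = 3.64, m(A_2) = 3.64
Step 3: a_3 = 5.46*(1 - 1/4) = 4.095, m(A_3) = 4.095
Step 4: a_4 = 5.46*(1 - 1/5) = 4.368, m(A_4) = 4.368
Step 5: a_5 = 5.46*(1 - 1/6) = 4.55, m(A_5) = 4.55
Step 6: a_6 = 5.46*(1 - 1/7) = 4.68, m(A_6) = 4.68
Step 7: a_7 = 5.46*(1 - 1/8) = 4.7775, m(A_7) = 4.7775
Limit: m(A_n) -> m([0,5.46]) = 5.46


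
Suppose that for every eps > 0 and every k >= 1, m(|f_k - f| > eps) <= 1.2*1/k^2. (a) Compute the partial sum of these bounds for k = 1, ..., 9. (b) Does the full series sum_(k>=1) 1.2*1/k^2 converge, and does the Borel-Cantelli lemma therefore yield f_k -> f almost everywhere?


Step 1: List the terms 1.2*1/k^2 for k = 1 to 9:
  k=1: 1.2
  k=2: 0.3
  k=3: 0.133333
  k=4: 0.075
  k=5: 0.048
  k=6: 0.033333
  k=7: 0.02449
  k=8: 0.01875
  k=9: 0.014815
Step 2: Partial sum = 1.2 + 0.3 + 0.133333 + 0.075 + 0.048 + 0.033333 + 0.02449 + 0.01875 + 0.014815
     = 1.847721
Step 3: The full series sum_(k>=1) 1.2*1/k^2 converges (p-series with p = 2 > 1; a constant multiple of a convergent series converges).
Step 4: Fix eps > 0. Since sum_k m(|f_k - f| > eps) < infinity, the Borel-Cantelli lemma gives
        m(limsup_k {|f_k - f| > eps}) = 0, i.e. for a.e. x, |f_k(x) - f(x)| <= eps for all large k.
        Applying this with eps = 1/j for j = 1, 2, ... and intersecting the countably many full-measure sets,
        for a.e. x we get limsup_k |f_k(x) - f(x)| <= 1/j for every j, hence f_k -> f almost everywhere.
Conclusion: series converges; Borel-Cantelli yields f_k -> f a.e.


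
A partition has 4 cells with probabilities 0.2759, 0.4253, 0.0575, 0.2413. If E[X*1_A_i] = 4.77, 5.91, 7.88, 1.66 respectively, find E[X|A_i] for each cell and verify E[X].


For each cell A_i: E[X|A_i] = E[X*1_A_i] / P(A_i)
Step 1: E[X|A_1] = 4.77 / 0.2759 = 17.288873
Step 2: E[X|A_2] = 5.91 / 0.4253 = 13.896073
Step 3: E[X|A_3] = 7.88 / 0.0575 = 137.043478
Step 4: E[X|A_4] = 1.66 / 0.2413 = 6.879403
Verification: E[X] = sum E[X*1_A_i] = 4.77 + 5.91 + 7.88 + 1.66 = 20.22


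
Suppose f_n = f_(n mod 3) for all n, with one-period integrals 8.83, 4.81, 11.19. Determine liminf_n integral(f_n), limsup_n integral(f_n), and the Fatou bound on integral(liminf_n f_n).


The sequence (integral(f_n)) is periodic with period 3, repeating the values 8.83, 4.81, 11.19 indefinitely.
Step 1: For a periodic sequence, every tail (a_m, a_(m+1), ...) contains all 3 period values infinitely often.
Step 2: Hence inf of every tail = min of the period values = min(8.83, 4.81, 11.19) = 4.81.
        liminf_n integral(f_n) = sup over m of (inf of tail from m) = 4.81.
Step 3: Similarly sup of every tail = max of the period values = 11.19.
        limsup_n integral(f_n) = 11.19.
Step 4: Fatou's lemma: integral(liminf_n f_n) <= liminf_n integral(f_n) = 4.81.
        So the integral of the pointwise liminf is at most 4.81.


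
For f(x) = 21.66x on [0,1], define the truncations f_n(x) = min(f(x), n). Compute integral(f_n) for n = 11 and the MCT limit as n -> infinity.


f(x) = 21.66x on [0,1]; f_n(x) = min(21.66x, n). At n = 11:
Step 1: f(x) reaches 11 at x = 11/21.66 = 0.507849
Step 2: integral(f_11) = integral(21.66x, 0, 0.507849) + integral(11, 0.507849, 1)
       = 21.66*0.507849^2/2 + 11*(1 - 0.507849)
       = 2.793167 + 5.413666
       = 8.206833
Step 3: As n -> infinity, f_n increases to f, so by MCT integral(f_n) -> integral(f) = 21.66/2 = 10.83.
Convergence: integral(f_11) = 8.206833 -> 10.83 as n -> infinity


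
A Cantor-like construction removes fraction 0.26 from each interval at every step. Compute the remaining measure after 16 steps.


Step 1: At each step, fraction remaining = 1 - 0.26 = 0.74
Step 2: After 16 steps, measure = (0.74)^16
Result = 0.008086


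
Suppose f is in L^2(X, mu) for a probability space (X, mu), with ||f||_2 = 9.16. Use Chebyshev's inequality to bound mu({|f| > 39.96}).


Chebyshev/Markov inequality: mu(|f| > eps) <= (||f||_p / eps)^p
Step 1: ||f||_2 / eps = 9.16 / 39.96 = 0.229229
Step 2: Raise to power p = 2:
  (0.229229)^2 = 0.052546
Step 3: Therefore mu(|f| > 39.96) <= 0.052546


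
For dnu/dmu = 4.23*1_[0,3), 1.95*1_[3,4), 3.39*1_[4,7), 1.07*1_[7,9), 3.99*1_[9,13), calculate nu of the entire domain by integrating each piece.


Integrate each piece of the Radon-Nikodym derivative:
Step 1: integral_0^3 4.23 dx = 4.23*(3-0) = 4.23*3 = 12.69
Step 2: integral_3^4 1.95 dx = 1.95*(4-3) = 1.95*1 = 1.95
Step 3: integral_4^7 3.39 dx = 3.39*(7-4) = 3.39*3 = 10.17
Step 4: integral_7^9 1.07 dx = 1.07*(9-7) = 1.07*2 = 2.14
Step 5: integral_9^13 3.99 dx = 3.99*(13-9) = 3.99*4 = 15.96
Total: 12.69 + 1.95 + 10.17 + 2.14 + 15.96 = 42.91


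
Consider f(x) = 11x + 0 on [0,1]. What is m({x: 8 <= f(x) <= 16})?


f^(-1)([8, 16]) = {x : 8 <= 11x + 0 <= 16}
Solving: (8 - 0)/11 <= x <= (16 - 0)/11
= [0.727273, 1.454545]
Intersecting with [0,1]: [0.727273, 1]
Measure = 1 - 0.727273 = 0.272727


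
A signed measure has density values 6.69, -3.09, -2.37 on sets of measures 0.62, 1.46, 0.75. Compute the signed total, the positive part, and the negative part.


Step 1: Compute signed measure on each set:
  Set 1: 6.69 * 0.62 = 4.1478
  Set 2: -3.09 * 1.46 = -4.5114
  Set 3: -2.37 * 0.75 = -1.7775
Step 2: Total signed measure = (4.1478) + (-4.5114) + (-1.7775)
     = -2.1411
Step 3: Positive part mu+(X) = sum of positive contributions = 4.1478
Step 4: Negative part mu-(X) = |sum of negative contributions| = 6.2889


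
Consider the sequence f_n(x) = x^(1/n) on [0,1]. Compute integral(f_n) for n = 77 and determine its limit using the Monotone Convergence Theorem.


At n = 77: f_77(x) = x^(1/77).
Step 1: integral(x^(1/77), 0, 1) = [x^(1/77+1) / (1/77+1)] from 0 to 1
     = 1 / (1/77 + 1) = 1 / ((77+1)/77) = 77/(77+1)
     = 77/78 = 0.987179
Step 2: As n -> infinity, f_n(x) = x^(1/n) -> 1 for x in (0,1], and f_n is increasing in n.
By MCT, lim_n integral(f_n) = integral(lim_n f_n) = integral(1, 0, 1) = 1.
Step 3: Verify convergence: 77/78 = 0.987179 -> 1


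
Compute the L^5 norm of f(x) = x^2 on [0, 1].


Step 1: ||f||_5 = (integral_0^1 |x^2|^5 dx)^(1/5)
     = (integral_0^1 x^10 dx)^(1/5)
Step 2: integral_0^1 x^10 dx = [x^11/(11)] from 0 to 1 = 1^11/11
     = 1/11 = 0.090909
Step 3: ||f||_5 = (0.090909)^(1/5) = 0.619044


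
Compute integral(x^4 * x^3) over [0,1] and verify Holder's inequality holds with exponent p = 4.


Step 1: Exact integral of f*g = integral(x^7, 0, 1) = 1/8
     = 0.125
Step 2: Holder bound with p=4, q=1.333333:
  ||f||_p = (integral x^16 dx)^(1/4) = (1/17)^(1/4) = 0.492479
  ||g||_q = (integral x^4 dx)^(1/1.333333) = (1/5)^(1/1.333333) = 0.29907
Step 3: Holder bound = ||f||_p * ||g||_q = 0.492479 * 0.29907 = 0.147286
Verification: 0.125 <= 0.147286 (Holder holds)


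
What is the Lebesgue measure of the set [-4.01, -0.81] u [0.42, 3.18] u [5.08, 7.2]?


For pairwise disjoint intervals, m(union) = sum of lengths.
= (-0.81 - -4.01) + (3.18 - 0.42) + (7.2 - 5.08)
= 3.2 + 2.76 + 2.12
= 8.08


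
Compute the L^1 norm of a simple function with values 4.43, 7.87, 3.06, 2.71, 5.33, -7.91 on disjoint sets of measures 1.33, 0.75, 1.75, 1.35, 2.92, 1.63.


Step 1: Compute |f_i|^1 for each value:
  |4.43|^1 = 4.43
  |7.87|^1 = 7.87
  |3.06|^1 = 3.06
  |2.71|^1 = 2.71
  |5.33|^1 = 5.33
  |-7.91|^1 = 7.91
Step 2: Multiply by measures and sum:
  4.43 * 1.33 = 5.8919
  7.87 * 0.75 = 5.9025
  3.06 * 1.75 = 5.355
  2.71 * 1.35 = 3.6585
  5.33 * 2.92 = 15.5636
  7.91 * 1.63 = 12.8933
Sum = 5.8919 + 5.9025 + 5.355 + 3.6585 + 15.5636 + 12.8933 = 49.2648
Step 3: Take the p-th root:
||f||_1 = (49.2648)^(1/1) = 49.2648


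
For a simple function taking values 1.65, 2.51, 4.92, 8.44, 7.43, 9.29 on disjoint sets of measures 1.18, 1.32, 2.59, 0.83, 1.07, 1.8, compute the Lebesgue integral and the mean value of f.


Step 1: Integral = sum(value_i * measure_i)
= 1.65*1.18 + 2.51*1.32 + 4.92*2.59 + 8.44*0.83 + 7.43*1.07 + 9.29*1.8
= 1.947 + 3.3132 + 12.7428 + 7.0052 + 7.9501 + 16.722
= 49.6803
Step 2: Total measure of domain = 1.18 + 1.32 + 2.59 + 0.83 + 1.07 + 1.8 = 8.79
Step 3: Average value = 49.6803 / 8.79 = 5.651911


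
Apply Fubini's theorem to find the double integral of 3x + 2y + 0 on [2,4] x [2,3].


By Fubini, integrate in x first, then y.
Step 1: Fix y, integrate over x in [2,4]:
  integral(3x + 2y + 0, x=2..4)
  = 3*(4^2 - 2^2)/2 + (2y + 0)*(4 - 2)
  = 18 + (2y + 0)*2
  = 18 + 4y + 0
  = 18 + 4y
Step 2: Integrate over y in [2,3]:
  integral(18 + 4y, y=2..3)
  = 18*1 + 4*(3^2 - 2^2)/2
  = 18 + 10
  = 28


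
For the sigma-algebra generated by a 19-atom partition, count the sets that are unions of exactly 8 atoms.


Each element of F is a union of some subset of the 19 atoms.
Elements that are unions of exactly 8 atoms correspond to 8-element subsets of the 19 atoms.
Count = C(19, 8) = 19! / (8! * 11!) = 75582.
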